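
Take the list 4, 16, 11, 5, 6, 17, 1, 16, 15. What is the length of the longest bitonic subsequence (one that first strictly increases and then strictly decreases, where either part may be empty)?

inc[i] = longest strictly increasing subsequence ending at i; dec[i] = longest strictly decreasing subsequence starting at i:
i:      1  2  3  4  5  6  7  8  9
a[i]:   4 16 11  5  6 17  1 16 15
inc:    1  2  2  2  3  4  1  4  4
dec:    2  4  3  2  2  3  1  2  1
Best peak at i=6 (value 17): inc=4, dec=3, length 4+3−1 = 6.

6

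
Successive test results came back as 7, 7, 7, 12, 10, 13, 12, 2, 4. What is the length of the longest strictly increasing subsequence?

3

Track the smallest tail for each achievable length (strict):
7 → extends → [7]
7 → already a tail → [7]
7 → already a tail → [7]
12 → extends → [7, 12]
10 → replaces 12 → [7, 10]
13 → extends → [7, 10, 13]
12 → replaces 13 → [7, 10, 12]
2 → replaces 7 → [2, 10, 12]
4 → replaces 10 → [2, 4, 12]
Three tails, so the longest strictly increasing subsequence has length 3 (e.g. 7, 12, 13).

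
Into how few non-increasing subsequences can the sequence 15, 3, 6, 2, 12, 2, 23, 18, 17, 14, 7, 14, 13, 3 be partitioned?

Place each on the leftmost legal pile:
15 → new pile 1 (tops now [15])
3 → pile 1 (tops now [3])
6 → new pile 2 (tops now [3, 6])
2 → pile 1 (tops now [2, 6])
12 → new pile 3 (tops now [2, 6, 12])
2 → pile 1 (tops now [2, 6, 12])
23 → new pile 4 (tops now [2, 6, 12, 23])
18 → pile 4 (tops now [2, 6, 12, 18])
17 → pile 4 (tops now [2, 6, 12, 17])
14 → pile 4 (tops now [2, 6, 12, 14])
7 → pile 3 (tops now [2, 6, 7, 14])
14 → pile 4 (tops now [2, 6, 7, 14])
13 → pile 4 (tops now [2, 6, 7, 13])
3 → pile 2 (tops now [2, 3, 7, 13])
Four piles.

4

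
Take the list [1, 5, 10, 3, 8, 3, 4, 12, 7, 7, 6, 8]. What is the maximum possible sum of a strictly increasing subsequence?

Let S[i] be the best sum of a strictly increasing subsequence ending at i:
i:      1  2  3  4  5  6  7  8  9 10 11 12
a[i]:   1  5 10  3  8  3  4 12  7  7  6  8
S:      1  6 16  4 14  4  8 28 15 15 14 23
Maximum is 28 (e.g. 1 + 5 + 10 + 12).

28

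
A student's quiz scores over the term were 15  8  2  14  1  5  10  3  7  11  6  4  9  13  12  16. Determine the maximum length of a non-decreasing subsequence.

6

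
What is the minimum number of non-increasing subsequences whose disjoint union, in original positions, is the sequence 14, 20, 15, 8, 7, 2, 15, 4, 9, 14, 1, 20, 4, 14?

Place each on the leftmost legal pile:
14 → new pile 1 (tops now [14])
20 → new pile 2 (tops now [14, 20])
15 → pile 2 (tops now [14, 15])
8 → pile 1 (tops now [8, 15])
7 → pile 1 (tops now [7, 15])
2 → pile 1 (tops now [2, 15])
15 → pile 2 (tops now [2, 15])
4 → pile 2 (tops now [2, 4])
9 → new pile 3 (tops now [2, 4, 9])
14 → new pile 4 (tops now [2, 4, 9, 14])
1 → pile 1 (tops now [1, 4, 9, 14])
20 → new pile 5 (tops now [1, 4, 9, 14, 20])
4 → pile 2 (tops now [1, 4, 9, 14, 20])
14 → pile 4 (tops now [1, 4, 9, 14, 20])
Five piles.

5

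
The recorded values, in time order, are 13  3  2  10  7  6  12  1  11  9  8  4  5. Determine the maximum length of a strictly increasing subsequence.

Track the smallest tail for each achievable length (strict):
13 → extends → [13]
3 → replaces 13 → [3]
2 → replaces 3 → [2]
10 → extends → [2, 10]
7 → replaces 10 → [2, 7]
6 → replaces 7 → [2, 6]
12 → extends → [2, 6, 12]
1 → replaces 2 → [1, 6, 12]
11 → replaces 12 → [1, 6, 11]
9 → replaces 11 → [1, 6, 9]
8 → replaces 9 → [1, 6, 8]
4 → replaces 6 → [1, 4, 8]
5 → replaces 8 → [1, 4, 5]
Three tails, so the longest strictly increasing subsequence has length 3 (e.g. 3, 10, 12).

3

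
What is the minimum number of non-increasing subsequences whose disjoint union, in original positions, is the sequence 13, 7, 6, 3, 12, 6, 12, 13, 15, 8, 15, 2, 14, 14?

5

The minimum number of non-increasing subsequences covering a sequence equals the length of its longest strictly increasing subsequence.
LIS length is 5 (e.g. 3, 6, 12, 13, 15), so 5 piles are needed.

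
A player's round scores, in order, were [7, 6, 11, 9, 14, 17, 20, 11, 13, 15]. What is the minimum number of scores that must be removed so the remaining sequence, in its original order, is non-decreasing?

Fewest deletions = n − (longest non-decreasing subsequence).
i:      1  2  3  4  5  6  7  8  9 10
a[i]:   7  6 11  9 14 17 20 11 13 15
dp:     1  1  2  2  3  4  5  3  4  5
max dp = 5, so deletions = 10 − 5 = 5.

5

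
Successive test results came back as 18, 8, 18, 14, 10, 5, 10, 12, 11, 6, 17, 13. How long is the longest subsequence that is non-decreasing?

Track the smallest tail for each achievable length (allowing ties):
18 → extends → [18]
8 → replaces 18 → [8]
18 → extends → [8, 18]
14 → replaces 18 → [8, 14]
10 → replaces 14 → [8, 10]
5 → replaces 8 → [5, 10]
10 → extends → [5, 10, 10]
12 → extends → [5, 10, 10, 12]
11 → replaces 12 → [5, 10, 10, 11]
6 → replaces 10 → [5, 6, 10, 11]
17 → extends → [5, 6, 10, 11, 17]
13 → replaces 17 → [5, 6, 10, 11, 13]
Five tails, so the longest non-decreasing subsequence has length 5 (e.g. 8, 10, 10, 12, 17).

5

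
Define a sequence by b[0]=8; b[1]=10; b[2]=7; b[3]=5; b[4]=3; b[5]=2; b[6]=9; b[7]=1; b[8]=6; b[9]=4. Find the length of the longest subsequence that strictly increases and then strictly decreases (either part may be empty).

7

inc[i] = longest strictly increasing subsequence ending at i; dec[i] = longest strictly decreasing subsequence starting at i:
i:      0  1  2  3  4  5  6  7  8  9
b[i]:   8 10  7  5  3  2  9  1  6  4
inc:    1  2  1  1  1  1  2  1  2  2
dec:    6  6  5  4  3  2  3  1  2  1
Best peak at i=1 (value 10): inc=2, dec=6, length 2+6−1 = 7.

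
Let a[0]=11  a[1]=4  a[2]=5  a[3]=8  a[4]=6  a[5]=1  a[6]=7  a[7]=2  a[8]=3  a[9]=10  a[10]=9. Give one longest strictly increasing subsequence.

4, 5, 6, 7, 10

Patience tails give the LIS length; then backtrack through the dp parents:
11 → extends → [11]
4 → replaces 11 → [4]
5 → extends → [4, 5]
8 → extends → [4, 5, 8]
6 → replaces 8 → [4, 5, 6]
1 → replaces 4 → [1, 5, 6]
7 → extends → [1, 5, 6, 7]
2 → replaces 5 → [1, 2, 6, 7]
3 → replaces 6 → [1, 2, 3, 7]
10 → extends → [1, 2, 3, 7, 10]
9 → replaces 10 → [1, 2, 3, 7, 9]
Length 5; one witness is 4, 5, 6, 7, 10.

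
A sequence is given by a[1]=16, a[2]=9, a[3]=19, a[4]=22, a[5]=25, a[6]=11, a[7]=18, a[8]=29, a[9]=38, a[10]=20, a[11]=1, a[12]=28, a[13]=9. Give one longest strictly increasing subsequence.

16, 19, 22, 25, 29, 38

Patience tails give the LIS length; then backtrack through the dp parents:
16 → extends → [16]
9 → replaces 16 → [9]
19 → extends → [9, 19]
22 → extends → [9, 19, 22]
25 → extends → [9, 19, 22, 25]
11 → replaces 19 → [9, 11, 22, 25]
18 → replaces 22 → [9, 11, 18, 25]
29 → extends → [9, 11, 18, 25, 29]
38 → extends → [9, 11, 18, 25, 29, 38]
20 → replaces 25 → [9, 11, 18, 20, 29, 38]
1 → replaces 9 → [1, 11, 18, 20, 29, 38]
28 → replaces 29 → [1, 11, 18, 20, 28, 38]
9 → replaces 11 → [1, 9, 18, 20, 28, 38]
Length 6; one witness is 16, 19, 22, 25, 29, 38.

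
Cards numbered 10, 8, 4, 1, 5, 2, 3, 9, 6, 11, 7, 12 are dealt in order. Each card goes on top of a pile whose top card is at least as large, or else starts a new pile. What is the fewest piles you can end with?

The minimum number of non-increasing subsequences covering a sequence equals the length of its longest strictly increasing subsequence.
LIS length is 6 (e.g. 1, 2, 3, 9, 11, 12), so 6 piles are needed.

6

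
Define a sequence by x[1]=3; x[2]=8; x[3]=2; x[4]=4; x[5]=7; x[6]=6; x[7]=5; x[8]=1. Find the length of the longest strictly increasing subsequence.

3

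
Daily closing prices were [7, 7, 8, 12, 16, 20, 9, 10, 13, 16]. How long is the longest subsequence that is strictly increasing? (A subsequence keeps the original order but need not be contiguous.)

6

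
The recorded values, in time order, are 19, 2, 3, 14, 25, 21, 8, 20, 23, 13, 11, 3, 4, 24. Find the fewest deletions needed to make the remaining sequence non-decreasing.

Fewest deletions = n − (longest non-decreasing subsequence).
Patience tails:
19 → extends → [19]
2 → replaces 19 → [2]
3 → extends → [2, 3]
14 → extends → [2, 3, 14]
25 → extends → [2, 3, 14, 25]
21 → replaces 25 → [2, 3, 14, 21]
8 → replaces 14 → [2, 3, 8, 21]
20 → replaces 21 → [2, 3, 8, 20]
23 → extends → [2, 3, 8, 20, 23]
13 → replaces 20 → [2, 3, 8, 13, 23]
11 → replaces 13 → [2, 3, 8, 11, 23]
3 → replaces 8 → [2, 3, 3, 11, 23]
4 → replaces 11 → [2, 3, 3, 4, 23]
24 → extends → [2, 3, 3, 4, 23, 24]
Longest non-decreasing subsequence has length 6, so deletions = 14 − 6 = 8.

8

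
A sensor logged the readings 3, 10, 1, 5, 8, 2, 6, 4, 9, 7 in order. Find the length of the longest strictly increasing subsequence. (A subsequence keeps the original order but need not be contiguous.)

4

Track the smallest tail for each achievable length (strict):
3 → extends → [3]
10 → extends → [3, 10]
1 → replaces 3 → [1, 10]
5 → replaces 10 → [1, 5]
8 → extends → [1, 5, 8]
2 → replaces 5 → [1, 2, 8]
6 → replaces 8 → [1, 2, 6]
4 → replaces 6 → [1, 2, 4]
9 → extends → [1, 2, 4, 9]
7 → replaces 9 → [1, 2, 4, 7]
Four tails, so the longest strictly increasing subsequence has length 4 (e.g. 3, 5, 8, 9).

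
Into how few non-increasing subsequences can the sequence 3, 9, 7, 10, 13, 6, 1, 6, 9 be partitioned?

Place each on the leftmost legal pile:
3 → new pile 1 (tops now [3])
9 → new pile 2 (tops now [3, 9])
7 → pile 2 (tops now [3, 7])
10 → new pile 3 (tops now [3, 7, 10])
13 → new pile 4 (tops now [3, 7, 10, 13])
6 → pile 2 (tops now [3, 6, 10, 13])
1 → pile 1 (tops now [1, 6, 10, 13])
6 → pile 2 (tops now [1, 6, 10, 13])
9 → pile 3 (tops now [1, 6, 9, 13])
Four piles.

4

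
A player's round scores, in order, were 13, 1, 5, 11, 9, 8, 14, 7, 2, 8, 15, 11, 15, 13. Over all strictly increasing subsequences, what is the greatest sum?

47

Let S[i] be the best sum of a strictly increasing subsequence ending at i:
i:      1  2  3  4  5  6  7  8  9 10 11 12 13 14
a[i]:  13  1  5 11  9  8 14  7  2  8 15 11 15 13
S:     13  1  6 17 15 14 31 13  3 21 46 32 47 45
Maximum is 47 (e.g. 1 + 5 + 7 + 8 + 11 + 15).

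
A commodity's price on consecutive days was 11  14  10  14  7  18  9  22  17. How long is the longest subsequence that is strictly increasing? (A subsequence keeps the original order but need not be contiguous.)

4

Let dp[i] be the length of the longest such subsequence ending at index i:
i:      1  2  3  4  5  6  7  8  9
a[i]:  11 14 10 14  7 18  9 22 17
dp:     1  2  1  2  1  3  2  4  3
Maximum dp value is 4.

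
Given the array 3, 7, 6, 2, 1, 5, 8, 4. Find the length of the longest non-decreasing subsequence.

3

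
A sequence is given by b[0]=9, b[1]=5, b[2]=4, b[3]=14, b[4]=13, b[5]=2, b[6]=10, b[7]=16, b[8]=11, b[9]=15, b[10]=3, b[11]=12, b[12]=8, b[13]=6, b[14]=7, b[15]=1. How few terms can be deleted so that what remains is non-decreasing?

12

Fewest deletions = n − (longest non-decreasing subsequence).
Patience tails:
9 → extends → [9]
5 → replaces 9 → [5]
4 → replaces 5 → [4]
14 → extends → [4, 14]
13 → replaces 14 → [4, 13]
2 → replaces 4 → [2, 13]
10 → replaces 13 → [2, 10]
16 → extends → [2, 10, 16]
11 → replaces 16 → [2, 10, 11]
15 → extends → [2, 10, 11, 15]
3 → replaces 10 → [2, 3, 11, 15]
12 → replaces 15 → [2, 3, 11, 12]
8 → replaces 11 → [2, 3, 8, 12]
6 → replaces 8 → [2, 3, 6, 12]
7 → replaces 12 → [2, 3, 6, 7]
1 → replaces 2 → [1, 3, 6, 7]
Longest non-decreasing subsequence has length 4, so deletions = 16 − 4 = 12.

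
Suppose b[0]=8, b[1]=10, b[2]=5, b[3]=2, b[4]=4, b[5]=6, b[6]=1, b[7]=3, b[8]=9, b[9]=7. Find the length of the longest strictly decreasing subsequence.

4

Negate each value so 'decreasing' becomes 'increasing', then run patience tails on the negated sequence:
-8 → extends → [-8]
-10 → replaces -8 → [-10]
-5 → extends → [-10, -5]
-2 → extends → [-10, -5, -2]
-4 → replaces -2 → [-10, -5, -4]
-6 → replaces -5 → [-10, -6, -4]
-1 → extends → [-10, -6, -4, -1]
-3 → replaces -1 → [-10, -6, -4, -3]
-9 → replaces -6 → [-10, -9, -4, -3]
-7 → replaces -4 → [-10, -9, -7, -3]
Four tails, so the longest strictly decreasing subsequence of the original has length 4.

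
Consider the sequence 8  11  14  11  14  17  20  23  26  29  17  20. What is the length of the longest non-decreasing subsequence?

9

Let dp[i] be the length of the longest such subsequence ending at index i:
i:      1  2  3  4  5  6  7  8  9 10 11 12
a[i]:   8 11 14 11 14 17 20 23 26 29 17 20
dp:     1  2  3  3  4  5  6  7  8  9  6  7
Maximum dp value is 9.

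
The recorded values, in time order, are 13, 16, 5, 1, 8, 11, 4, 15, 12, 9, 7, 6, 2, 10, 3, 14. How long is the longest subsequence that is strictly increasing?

Let dp[i] be the length of the longest such subsequence ending at index i:
i:      1  2  3  4  5  6  7  8  9 10 11 12 13 14 15 16
a[i]:  13 16  5  1  8 11  4 15 12  9  7  6  2 10  3 14
dp:     1  2  1  1  2  3  2  4  4  3  3  3  2  4  3  5
Maximum dp value is 5.

5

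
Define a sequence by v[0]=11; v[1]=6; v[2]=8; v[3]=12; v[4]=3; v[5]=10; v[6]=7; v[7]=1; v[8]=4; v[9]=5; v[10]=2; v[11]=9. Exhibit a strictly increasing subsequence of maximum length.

3, 4, 5, 9

Patience tails give the LIS length; then backtrack through the dp parents:
11 → extends → [11]
6 → replaces 11 → [6]
8 → extends → [6, 8]
12 → extends → [6, 8, 12]
3 → replaces 6 → [3, 8, 12]
10 → replaces 12 → [3, 8, 10]
7 → replaces 8 → [3, 7, 10]
1 → replaces 3 → [1, 7, 10]
4 → replaces 7 → [1, 4, 10]
5 → replaces 10 → [1, 4, 5]
2 → replaces 4 → [1, 2, 5]
9 → extends → [1, 2, 5, 9]
Length 4; one witness is 3, 4, 5, 9.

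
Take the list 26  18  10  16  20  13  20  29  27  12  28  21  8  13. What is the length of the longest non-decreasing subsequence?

6

Let dp[i] be the length of the longest such subsequence ending at index i:
i:      1  2  3  4  5  6  7  8  9 10 11 12 13 14
a[i]:  26 18 10 16 20 13 20 29 27 12 28 21  8 13
dp:     1  1  1  2  3  2  4  5  5  2  6  5  1  3
Maximum dp value is 6.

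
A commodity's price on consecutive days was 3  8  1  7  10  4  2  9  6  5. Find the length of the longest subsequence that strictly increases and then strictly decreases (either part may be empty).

inc[i] = longest strictly increasing subsequence ending at i; dec[i] = longest strictly decreasing subsequence starting at i:
i:      1  2  3  4  5  6  7  8  9 10
a[i]:   3  8  1  7 10  4  2  9  6  5
inc:    1  2  1  2  3  2  2  3  3  3
dec:    2  4  1  3  4  2  1  3  2  1
Best peak at i=5 (value 10): inc=3, dec=4, length 3+4−1 = 6.

6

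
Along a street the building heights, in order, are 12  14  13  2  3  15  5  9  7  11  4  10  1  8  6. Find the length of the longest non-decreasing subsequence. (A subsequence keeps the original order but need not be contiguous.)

5

Let dp[i] be the length of the longest such subsequence ending at index i:
i:      1  2  3  4  5  6  7  8  9 10 11 12 13 14 15
a[i]:  12 14 13  2  3 15  5  9  7 11  4 10  1  8  6
dp:     1  2  2  1  2  3  3  4  4  5  3  5  1  5  4
Maximum dp value is 5.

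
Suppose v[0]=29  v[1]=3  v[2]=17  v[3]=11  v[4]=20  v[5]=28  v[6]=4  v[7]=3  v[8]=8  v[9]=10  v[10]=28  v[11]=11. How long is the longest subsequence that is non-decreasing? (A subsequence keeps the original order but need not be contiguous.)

Let dp[i] be the length of the longest such subsequence ending at index i:
i:      0  1  2  3  4  5  6  7  8  9 10 11
v[i]:  29  3 17 11 20 28  4  3  8 10 28 11
dp:     1  1  2  2  3  4  2  2  3  4  5  5
Maximum dp value is 5.

5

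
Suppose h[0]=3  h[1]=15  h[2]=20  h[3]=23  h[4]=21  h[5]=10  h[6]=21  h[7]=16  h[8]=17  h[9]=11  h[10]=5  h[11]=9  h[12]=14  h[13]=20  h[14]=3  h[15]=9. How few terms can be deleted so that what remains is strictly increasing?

11

Fewest deletions = n − (longest strictly increasing subsequence).
Patience tails:
3 → extends → [3]
15 → extends → [3, 15]
20 → extends → [3, 15, 20]
23 → extends → [3, 15, 20, 23]
21 → replaces 23 → [3, 15, 20, 21]
10 → replaces 15 → [3, 10, 20, 21]
21 → already a tail → [3, 10, 20, 21]
16 → replaces 20 → [3, 10, 16, 21]
17 → replaces 21 → [3, 10, 16, 17]
11 → replaces 16 → [3, 10, 11, 17]
5 → replaces 10 → [3, 5, 11, 17]
9 → replaces 11 → [3, 5, 9, 17]
14 → replaces 17 → [3, 5, 9, 14]
20 → extends → [3, 5, 9, 14, 20]
3 → already a tail → [3, 5, 9, 14, 20]
9 → already a tail → [3, 5, 9, 14, 20]
Longest strictly increasing subsequence has length 5, so deletions = 16 − 5 = 11.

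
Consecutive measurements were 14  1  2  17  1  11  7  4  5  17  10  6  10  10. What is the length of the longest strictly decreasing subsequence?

4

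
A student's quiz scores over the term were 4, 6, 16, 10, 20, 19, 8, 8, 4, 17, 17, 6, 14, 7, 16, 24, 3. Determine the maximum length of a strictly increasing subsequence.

6

Track the smallest tail for each achievable length (strict):
4 → extends → [4]
6 → extends → [4, 6]
16 → extends → [4, 6, 16]
10 → replaces 16 → [4, 6, 10]
20 → extends → [4, 6, 10, 20]
19 → replaces 20 → [4, 6, 10, 19]
8 → replaces 10 → [4, 6, 8, 19]
8 → already a tail → [4, 6, 8, 19]
4 → already a tail → [4, 6, 8, 19]
17 → replaces 19 → [4, 6, 8, 17]
17 → already a tail → [4, 6, 8, 17]
6 → already a tail → [4, 6, 8, 17]
14 → replaces 17 → [4, 6, 8, 14]
7 → replaces 8 → [4, 6, 7, 14]
16 → extends → [4, 6, 7, 14, 16]
24 → extends → [4, 6, 7, 14, 16, 24]
3 → replaces 4 → [3, 6, 7, 14, 16, 24]
Six tails, so the longest strictly increasing subsequence has length 6 (e.g. 4, 6, 10, 14, 16, 24).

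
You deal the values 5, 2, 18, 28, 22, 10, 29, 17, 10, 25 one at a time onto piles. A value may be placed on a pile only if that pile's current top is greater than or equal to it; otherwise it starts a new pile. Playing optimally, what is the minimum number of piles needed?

Place each on the leftmost legal pile:
5 → new pile 1 (tops now [5])
2 → pile 1 (tops now [2])
18 → new pile 2 (tops now [2, 18])
28 → new pile 3 (tops now [2, 18, 28])
22 → pile 3 (tops now [2, 18, 22])
10 → pile 2 (tops now [2, 10, 22])
29 → new pile 4 (tops now [2, 10, 22, 29])
17 → pile 3 (tops now [2, 10, 17, 29])
10 → pile 2 (tops now [2, 10, 17, 29])
25 → pile 4 (tops now [2, 10, 17, 25])
Four piles.

4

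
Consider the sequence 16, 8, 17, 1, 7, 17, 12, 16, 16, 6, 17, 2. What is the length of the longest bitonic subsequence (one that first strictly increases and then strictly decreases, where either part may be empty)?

inc[i] = longest strictly increasing subsequence ending at i; dec[i] = longest strictly decreasing subsequence starting at i:
i:      1  2  3  4  5  6  7  8  9 10 11 12
a[i]:  16  8 17  1  7 17 12 16 16  6 17  2
inc:    1  1  2  1  2  3  3  4  4  2  5  2
dec:    5  4  4  1  3  4  3  3  3  2  2  1
Best peak at i=6 (value 17): inc=3, dec=4, length 3+4−1 = 6.

6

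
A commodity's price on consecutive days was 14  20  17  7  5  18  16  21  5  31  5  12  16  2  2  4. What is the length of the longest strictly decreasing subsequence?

Negate each value so 'decreasing' becomes 'increasing', then run patience tails on the negated sequence:
-14 → extends → [-14]
-20 → replaces -14 → [-20]
-17 → extends → [-20, -17]
-7 → extends → [-20, -17, -7]
-5 → extends → [-20, -17, -7, -5]
-18 → replaces -17 → [-20, -18, -7, -5]
-16 → replaces -7 → [-20, -18, -16, -5]
-21 → replaces -20 → [-21, -18, -16, -5]
-5 → already a tail → [-21, -18, -16, -5]
-31 → replaces -21 → [-31, -18, -16, -5]
-5 → already a tail → [-31, -18, -16, -5]
-12 → replaces -5 → [-31, -18, -16, -12]
-16 → already a tail → [-31, -18, -16, -12]
-2 → extends → [-31, -18, -16, -12, -2]
-2 → already a tail → [-31, -18, -16, -12, -2]
-4 → replaces -2 → [-31, -18, -16, -12, -4]
Five tails, so the longest strictly decreasing subsequence of the original has length 5.

5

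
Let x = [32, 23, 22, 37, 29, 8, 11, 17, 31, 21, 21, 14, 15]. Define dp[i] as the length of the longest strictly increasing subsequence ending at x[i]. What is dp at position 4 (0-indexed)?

dp[i] = 1 + max{dp[j] : j<i, x[j]<x[i]} (or 1 if no such j):
i:      0  1  2  3  4  5  6  7  8  9 10 11 12
x[i]:  32 23 22 37 29  8 11 17 31 21 21 14 15
dp:     1  1  1  2  2  1  2  3  4  4  4  3  4
At index 4 the value is 2.

2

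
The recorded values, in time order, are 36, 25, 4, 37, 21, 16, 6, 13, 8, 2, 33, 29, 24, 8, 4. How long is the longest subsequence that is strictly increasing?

Track the smallest tail for each achievable length (strict):
36 → extends → [36]
25 → replaces 36 → [25]
4 → replaces 25 → [4]
37 → extends → [4, 37]
21 → replaces 37 → [4, 21]
16 → replaces 21 → [4, 16]
6 → replaces 16 → [4, 6]
13 → extends → [4, 6, 13]
8 → replaces 13 → [4, 6, 8]
2 → replaces 4 → [2, 6, 8]
33 → extends → [2, 6, 8, 33]
29 → replaces 33 → [2, 6, 8, 29]
24 → replaces 29 → [2, 6, 8, 24]
8 → already a tail → [2, 6, 8, 24]
4 → replaces 6 → [2, 4, 8, 24]
Four tails, so the longest strictly increasing subsequence has length 4 (e.g. 4, 6, 13, 33).

4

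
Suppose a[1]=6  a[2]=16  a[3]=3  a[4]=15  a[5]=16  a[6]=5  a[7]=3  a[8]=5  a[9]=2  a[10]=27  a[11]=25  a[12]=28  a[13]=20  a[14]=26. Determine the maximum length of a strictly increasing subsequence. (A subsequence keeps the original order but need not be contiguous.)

5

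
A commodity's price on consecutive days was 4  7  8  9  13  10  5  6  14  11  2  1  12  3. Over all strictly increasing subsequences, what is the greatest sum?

Let S[i] be the best sum of a strictly increasing subsequence ending at i:
i:      1  2  3  4  5  6  7  8  9 10 11 12 13 14
a[i]:   4  7  8  9 13 10  5  6 14 11  2  1 12  3
S:      4 11 19 28 41 38  9 15 55 49  2  1 61  5
Maximum is 61 (e.g. 4 + 7 + 8 + 9 + 10 + 11 + 12).

61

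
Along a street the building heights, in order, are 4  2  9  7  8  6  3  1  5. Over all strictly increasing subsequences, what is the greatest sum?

Let S[i] be the best sum of a strictly increasing subsequence ending at i:
i:      1  2  3  4  5  6  7  8  9
a[i]:   4  2  9  7  8  6  3  1  5
S:      4  2 13 11 19 10  5  1 10
Maximum is 19 (e.g. 4 + 7 + 8).

19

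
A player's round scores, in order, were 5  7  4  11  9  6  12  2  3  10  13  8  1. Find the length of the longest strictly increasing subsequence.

Let dp[i] be the length of the longest such subsequence ending at index i:
i:      1  2  3  4  5  6  7  8  9 10 11 12 13
a[i]:   5  7  4 11  9  6 12  2  3 10 13  8  1
dp:     1  2  1  3  3  2  4  1  2  4  5  3  1
Maximum dp value is 5.

5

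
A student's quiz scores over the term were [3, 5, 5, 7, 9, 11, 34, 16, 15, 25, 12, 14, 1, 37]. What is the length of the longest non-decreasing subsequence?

9

Track the smallest tail for each achievable length (allowing ties):
3 → extends → [3]
5 → extends → [3, 5]
5 → extends → [3, 5, 5]
7 → extends → [3, 5, 5, 7]
9 → extends → [3, 5, 5, 7, 9]
11 → extends → [3, 5, 5, 7, 9, 11]
34 → extends → [3, 5, 5, 7, 9, 11, 34]
16 → replaces 34 → [3, 5, 5, 7, 9, 11, 16]
15 → replaces 16 → [3, 5, 5, 7, 9, 11, 15]
25 → extends → [3, 5, 5, 7, 9, 11, 15, 25]
12 → replaces 15 → [3, 5, 5, 7, 9, 11, 12, 25]
14 → replaces 25 → [3, 5, 5, 7, 9, 11, 12, 14]
1 → replaces 3 → [1, 5, 5, 7, 9, 11, 12, 14]
37 → extends → [1, 5, 5, 7, 9, 11, 12, 14, 37]
Nine tails, so the longest non-decreasing subsequence has length 9 (e.g. 3, 5, 5, 7, 9, 11, 16, 25, 37).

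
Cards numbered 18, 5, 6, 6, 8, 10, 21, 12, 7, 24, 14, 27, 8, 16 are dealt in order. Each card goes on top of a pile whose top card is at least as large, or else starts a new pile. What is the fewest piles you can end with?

Place each on the leftmost legal pile:
18 → new pile 1 (tops now [18])
5 → pile 1 (tops now [5])
6 → new pile 2 (tops now [5, 6])
6 → pile 2 (tops now [5, 6])
8 → new pile 3 (tops now [5, 6, 8])
10 → new pile 4 (tops now [5, 6, 8, 10])
21 → new pile 5 (tops now [5, 6, 8, 10, 21])
12 → pile 5 (tops now [5, 6, 8, 10, 12])
7 → pile 3 (tops now [5, 6, 7, 10, 12])
24 → new pile 6 (tops now [5, 6, 7, 10, 12, 24])
14 → pile 6 (tops now [5, 6, 7, 10, 12, 14])
27 → new pile 7 (tops now [5, 6, 7, 10, 12, 14, 27])
8 → pile 4 (tops now [5, 6, 7, 8, 12, 14, 27])
16 → pile 7 (tops now [5, 6, 7, 8, 12, 14, 16])
Seven piles.

7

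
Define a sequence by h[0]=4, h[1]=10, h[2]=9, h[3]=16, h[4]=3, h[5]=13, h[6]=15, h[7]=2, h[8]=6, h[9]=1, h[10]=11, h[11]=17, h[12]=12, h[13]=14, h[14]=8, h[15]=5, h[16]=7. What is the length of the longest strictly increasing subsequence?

Track the smallest tail for each achievable length (strict):
4 → extends → [4]
10 → extends → [4, 10]
9 → replaces 10 → [4, 9]
16 → extends → [4, 9, 16]
3 → replaces 4 → [3, 9, 16]
13 → replaces 16 → [3, 9, 13]
15 → extends → [3, 9, 13, 15]
2 → replaces 3 → [2, 9, 13, 15]
6 → replaces 9 → [2, 6, 13, 15]
1 → replaces 2 → [1, 6, 13, 15]
11 → replaces 13 → [1, 6, 11, 15]
17 → extends → [1, 6, 11, 15, 17]
12 → replaces 15 → [1, 6, 11, 12, 17]
14 → replaces 17 → [1, 6, 11, 12, 14]
8 → replaces 11 → [1, 6, 8, 12, 14]
5 → replaces 6 → [1, 5, 8, 12, 14]
7 → replaces 8 → [1, 5, 7, 12, 14]
Five tails, so the longest strictly increasing subsequence has length 5 (e.g. 4, 10, 13, 15, 17).

5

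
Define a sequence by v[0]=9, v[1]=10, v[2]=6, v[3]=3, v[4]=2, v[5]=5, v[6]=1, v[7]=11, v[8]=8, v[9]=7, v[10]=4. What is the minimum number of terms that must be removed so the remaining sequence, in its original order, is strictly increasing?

8

Fewest deletions = n − (longest strictly increasing subsequence).
i:      0  1  2  3  4  5  6  7  8  9 10
v[i]:   9 10  6  3  2  5  1 11  8  7  4
dp:     1  2  1  1  1  2  1  3  3  3  2
max dp = 3, so deletions = 11 − 3 = 8.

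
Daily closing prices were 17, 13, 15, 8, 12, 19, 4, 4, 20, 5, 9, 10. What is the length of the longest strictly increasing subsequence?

4

Let dp[i] be the length of the longest such subsequence ending at index i:
i:      1  2  3  4  5  6  7  8  9 10 11 12
a[i]:  17 13 15  8 12 19  4  4 20  5  9 10
dp:     1  1  2  1  2  3  1  1  4  2  3  4
Maximum dp value is 4.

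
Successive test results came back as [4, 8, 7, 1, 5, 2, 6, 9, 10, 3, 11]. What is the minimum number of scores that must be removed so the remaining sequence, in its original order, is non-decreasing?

5

Fewest deletions = n − (longest non-decreasing subsequence).
Patience tails:
4 → extends → [4]
8 → extends → [4, 8]
7 → replaces 8 → [4, 7]
1 → replaces 4 → [1, 7]
5 → replaces 7 → [1, 5]
2 → replaces 5 → [1, 2]
6 → extends → [1, 2, 6]
9 → extends → [1, 2, 6, 9]
10 → extends → [1, 2, 6, 9, 10]
3 → replaces 6 → [1, 2, 3, 9, 10]
11 → extends → [1, 2, 3, 9, 10, 11]
Longest non-decreasing subsequence has length 6, so deletions = 11 − 6 = 5.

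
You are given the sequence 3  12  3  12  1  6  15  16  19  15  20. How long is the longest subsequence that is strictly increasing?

Let dp[i] be the length of the longest such subsequence ending at index i:
i:      1  2  3  4  5  6  7  8  9 10 11
a[i]:   3 12  3 12  1  6 15 16 19 15 20
dp:     1  2  1  2  1  2  3  4  5  3  6
Maximum dp value is 6.

6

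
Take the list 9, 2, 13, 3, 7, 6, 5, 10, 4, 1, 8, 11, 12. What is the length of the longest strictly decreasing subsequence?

6

Negate each value so 'decreasing' becomes 'increasing', then run patience tails on the negated sequence:
-9 → extends → [-9]
-2 → extends → [-9, -2]
-13 → replaces -9 → [-13, -2]
-3 → replaces -2 → [-13, -3]
-7 → replaces -3 → [-13, -7]
-6 → extends → [-13, -7, -6]
-5 → extends → [-13, -7, -6, -5]
-10 → replaces -7 → [-13, -10, -6, -5]
-4 → extends → [-13, -10, -6, -5, -4]
-1 → extends → [-13, -10, -6, -5, -4, -1]
-8 → replaces -6 → [-13, -10, -8, -5, -4, -1]
-11 → replaces -10 → [-13, -11, -8, -5, -4, -1]
-12 → replaces -11 → [-13, -12, -8, -5, -4, -1]
Six tails, so the longest strictly decreasing subsequence of the original has length 6.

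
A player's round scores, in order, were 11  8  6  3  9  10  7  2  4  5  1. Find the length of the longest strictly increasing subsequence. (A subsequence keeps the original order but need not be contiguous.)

Let dp[i] be the length of the longest such subsequence ending at index i:
i:      1  2  3  4  5  6  7  8  9 10 11
a[i]:  11  8  6  3  9 10  7  2  4  5  1
dp:     1  1  1  1  2  3  2  1  2  3  1
Maximum dp value is 3.

3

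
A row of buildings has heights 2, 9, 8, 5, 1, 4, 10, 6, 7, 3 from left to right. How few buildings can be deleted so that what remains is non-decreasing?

Fewest deletions = n − (longest non-decreasing subsequence).
Patience tails:
2 → extends → [2]
9 → extends → [2, 9]
8 → replaces 9 → [2, 8]
5 → replaces 8 → [2, 5]
1 → replaces 2 → [1, 5]
4 → replaces 5 → [1, 4]
10 → extends → [1, 4, 10]
6 → replaces 10 → [1, 4, 6]
7 → extends → [1, 4, 6, 7]
3 → replaces 4 → [1, 3, 6, 7]
Longest non-decreasing subsequence has length 4, so deletions = 10 − 4 = 6.

6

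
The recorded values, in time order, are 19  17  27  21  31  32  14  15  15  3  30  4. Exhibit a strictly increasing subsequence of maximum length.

19, 27, 31, 32

Patience tails give the LIS length; then backtrack through the dp parents:
19 → extends → [19]
17 → replaces 19 → [17]
27 → extends → [17, 27]
21 → replaces 27 → [17, 21]
31 → extends → [17, 21, 31]
32 → extends → [17, 21, 31, 32]
14 → replaces 17 → [14, 21, 31, 32]
15 → replaces 21 → [14, 15, 31, 32]
15 → already a tail → [14, 15, 31, 32]
3 → replaces 14 → [3, 15, 31, 32]
30 → replaces 31 → [3, 15, 30, 32]
4 → replaces 15 → [3, 4, 30, 32]
Length 4; one witness is 19, 27, 31, 32.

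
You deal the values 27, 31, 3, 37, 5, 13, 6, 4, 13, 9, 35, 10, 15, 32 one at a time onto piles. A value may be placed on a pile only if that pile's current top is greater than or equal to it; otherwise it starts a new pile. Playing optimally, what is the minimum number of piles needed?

7

Place each on the leftmost legal pile:
27 → new pile 1 (tops now [27])
31 → new pile 2 (tops now [27, 31])
3 → pile 1 (tops now [3, 31])
37 → new pile 3 (tops now [3, 31, 37])
5 → pile 2 (tops now [3, 5, 37])
13 → pile 3 (tops now [3, 5, 13])
6 → pile 3 (tops now [3, 5, 6])
4 → pile 2 (tops now [3, 4, 6])
13 → new pile 4 (tops now [3, 4, 6, 13])
9 → pile 4 (tops now [3, 4, 6, 9])
35 → new pile 5 (tops now [3, 4, 6, 9, 35])
10 → pile 5 (tops now [3, 4, 6, 9, 10])
15 → new pile 6 (tops now [3, 4, 6, 9, 10, 15])
32 → new pile 7 (tops now [3, 4, 6, 9, 10, 15, 32])
Seven piles.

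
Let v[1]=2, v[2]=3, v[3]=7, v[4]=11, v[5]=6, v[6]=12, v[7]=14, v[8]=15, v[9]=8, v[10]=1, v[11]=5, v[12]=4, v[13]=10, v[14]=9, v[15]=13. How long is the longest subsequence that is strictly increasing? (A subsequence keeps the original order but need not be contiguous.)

7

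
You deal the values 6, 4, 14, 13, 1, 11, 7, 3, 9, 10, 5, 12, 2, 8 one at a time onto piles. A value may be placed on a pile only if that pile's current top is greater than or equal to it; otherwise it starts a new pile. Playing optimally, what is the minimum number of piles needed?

The minimum number of non-increasing subsequences covering a sequence equals the length of its longest strictly increasing subsequence.
LIS length is 5 (e.g. 6, 7, 9, 10, 12), so 5 piles are needed.

5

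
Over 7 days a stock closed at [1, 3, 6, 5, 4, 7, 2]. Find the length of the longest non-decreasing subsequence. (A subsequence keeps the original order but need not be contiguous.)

Let dp[i] be the length of the longest such subsequence ending at index i:
i:     1 2 3 4 5 6 7
a[i]:  1 3 6 5 4 7 2
dp:    1 2 3 3 3 4 2
Maximum dp value is 4.

4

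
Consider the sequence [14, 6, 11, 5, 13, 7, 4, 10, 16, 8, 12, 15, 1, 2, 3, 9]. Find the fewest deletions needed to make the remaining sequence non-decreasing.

11

Fewest deletions = n − (longest non-decreasing subsequence).
Patience tails:
14 → extends → [14]
6 → replaces 14 → [6]
11 → extends → [6, 11]
5 → replaces 6 → [5, 11]
13 → extends → [5, 11, 13]
7 → replaces 11 → [5, 7, 13]
4 → replaces 5 → [4, 7, 13]
10 → replaces 13 → [4, 7, 10]
16 → extends → [4, 7, 10, 16]
8 → replaces 10 → [4, 7, 8, 16]
12 → replaces 16 → [4, 7, 8, 12]
15 → extends → [4, 7, 8, 12, 15]
1 → replaces 4 → [1, 7, 8, 12, 15]
2 → replaces 7 → [1, 2, 8, 12, 15]
3 → replaces 8 → [1, 2, 3, 12, 15]
9 → replaces 12 → [1, 2, 3, 9, 15]
Longest non-decreasing subsequence has length 5, so deletions = 16 − 5 = 11.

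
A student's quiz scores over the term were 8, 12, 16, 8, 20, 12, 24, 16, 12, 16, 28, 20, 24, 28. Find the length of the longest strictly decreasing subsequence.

3

Negate each value so 'decreasing' becomes 'increasing', then run patience tails on the negated sequence:
-8 → extends → [-8]
-12 → replaces -8 → [-12]
-16 → replaces -12 → [-16]
-8 → extends → [-16, -8]
-20 → replaces -16 → [-20, -8]
-12 → replaces -8 → [-20, -12]
-24 → replaces -20 → [-24, -12]
-16 → replaces -12 → [-24, -16]
-12 → extends → [-24, -16, -12]
-16 → already a tail → [-24, -16, -12]
-28 → replaces -24 → [-28, -16, -12]
-20 → replaces -16 → [-28, -20, -12]
-24 → replaces -20 → [-28, -24, -12]
-28 → already a tail → [-28, -24, -12]
Three tails, so the longest strictly decreasing subsequence of the original has length 3.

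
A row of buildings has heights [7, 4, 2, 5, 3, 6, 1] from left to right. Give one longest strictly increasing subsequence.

Patience tails give the LIS length; then backtrack through the dp parents:
7 → extends → [7]
4 → replaces 7 → [4]
2 → replaces 4 → [2]
5 → extends → [2, 5]
3 → replaces 5 → [2, 3]
6 → extends → [2, 3, 6]
1 → replaces 2 → [1, 3, 6]
Length 3; one witness is 4, 5, 6.

4, 5, 6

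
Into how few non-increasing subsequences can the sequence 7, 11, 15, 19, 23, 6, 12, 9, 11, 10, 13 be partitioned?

5

The minimum number of non-increasing subsequences covering a sequence equals the length of its longest strictly increasing subsequence.
LIS length is 5 (e.g. 7, 11, 15, 19, 23), so 5 piles are needed.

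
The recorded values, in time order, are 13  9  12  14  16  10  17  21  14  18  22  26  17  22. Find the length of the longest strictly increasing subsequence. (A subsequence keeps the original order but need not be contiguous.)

Track the smallest tail for each achievable length (strict):
13 → extends → [13]
9 → replaces 13 → [9]
12 → extends → [9, 12]
14 → extends → [9, 12, 14]
16 → extends → [9, 12, 14, 16]
10 → replaces 12 → [9, 10, 14, 16]
17 → extends → [9, 10, 14, 16, 17]
21 → extends → [9, 10, 14, 16, 17, 21]
14 → already a tail → [9, 10, 14, 16, 17, 21]
18 → replaces 21 → [9, 10, 14, 16, 17, 18]
22 → extends → [9, 10, 14, 16, 17, 18, 22]
26 → extends → [9, 10, 14, 16, 17, 18, 22, 26]
17 → already a tail → [9, 10, 14, 16, 17, 18, 22, 26]
22 → already a tail → [9, 10, 14, 16, 17, 18, 22, 26]
Eight tails, so the longest strictly increasing subsequence has length 8 (e.g. 9, 12, 14, 16, 17, 21, 22, 26).

8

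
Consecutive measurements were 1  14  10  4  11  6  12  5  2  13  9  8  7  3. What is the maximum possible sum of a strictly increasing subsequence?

47

Let S[i] be the best sum of a strictly increasing subsequence ending at i:
i:      1  2  3  4  5  6  7  8  9 10 11 12 13 14
a[i]:   1 14 10  4 11  6 12  5  2 13  9  8  7  3
S:      1 15 11  5 22 11 34 10  3 47 20 19 18  6
Maximum is 47 (e.g. 1 + 10 + 11 + 12 + 13).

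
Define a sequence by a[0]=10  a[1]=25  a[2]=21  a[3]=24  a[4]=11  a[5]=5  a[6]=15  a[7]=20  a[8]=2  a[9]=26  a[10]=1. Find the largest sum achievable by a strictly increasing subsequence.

82

Let S[i] be the best sum of a strictly increasing subsequence ending at i:
i:      0  1  2  3  4  5  6  7  8  9 10
a[i]:  10 25 21 24 11  5 15 20  2 26  1
S:     10 35 31 55 21  5 36 56  2 82  1
Maximum is 82 (e.g. 10 + 11 + 15 + 20 + 26).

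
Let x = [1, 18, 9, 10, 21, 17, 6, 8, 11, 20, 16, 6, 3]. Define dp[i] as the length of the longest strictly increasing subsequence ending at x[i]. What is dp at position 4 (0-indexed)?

4

dp[i] = 1 + max{dp[j] : j<i, x[j]<x[i]} (or 1 if no such j):
i:      0  1  2  3  4  5  6  7  8  9 10 11 12
x[i]:   1 18  9 10 21 17  6  8 11 20 16  6  3
dp:     1  2  2  3  4  4  2  3  4  5  5  2  2
At index 4 the value is 4.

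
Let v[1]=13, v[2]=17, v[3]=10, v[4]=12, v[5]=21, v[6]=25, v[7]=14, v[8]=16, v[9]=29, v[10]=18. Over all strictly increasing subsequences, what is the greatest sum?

Let S[i] be the best sum of a strictly increasing subsequence ending at i:
i:       1   2   3   4   5   6   7   8   9  10
v[i]:   13  17  10  12  21  25  14  16  29  18
S:      13  30  10  22  51  76  36  52 105  70
Maximum is 105 (e.g. 13 + 17 + 21 + 25 + 29).

105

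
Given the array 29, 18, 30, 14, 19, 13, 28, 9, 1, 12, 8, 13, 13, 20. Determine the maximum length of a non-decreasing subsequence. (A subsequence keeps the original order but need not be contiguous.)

Let dp[i] be the length of the longest such subsequence ending at index i:
i:      1  2  3  4  5  6  7  8  9 10 11 12 13 14
a[i]:  29 18 30 14 19 13 28  9  1 12  8 13 13 20
dp:     1  1  2  1  2  1  3  1  1  2  2  3  4  5
Maximum dp value is 5.

5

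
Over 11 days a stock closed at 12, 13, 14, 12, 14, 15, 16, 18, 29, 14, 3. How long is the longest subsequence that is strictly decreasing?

3

Let dp[i] be the longest strictly decreasing subsequence ending at i:
i:      1  2  3  4  5  6  7  8  9 10 11
a[i]:  12 13 14 12 14 15 16 18 29 14  3
dp:     1  1  1  2  1  1  1  1  1  2  3
Maximum is 3.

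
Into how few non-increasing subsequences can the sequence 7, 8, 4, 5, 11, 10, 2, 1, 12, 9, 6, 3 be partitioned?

4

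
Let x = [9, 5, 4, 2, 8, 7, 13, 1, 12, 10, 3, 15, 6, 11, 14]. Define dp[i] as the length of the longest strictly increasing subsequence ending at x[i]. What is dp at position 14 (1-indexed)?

dp[i] = 1 + max{dp[j] : j<i, x[j]<x[i]} (or 1 if no such j):
i:      1  2  3  4  5  6  7  8  9 10 11 12 13 14 15
x[i]:   9  5  4  2  8  7 13  1 12 10  3 15  6 11 14
dp:     1  1  1  1  2  2  3  1  3  3  2  4  3  4  5
At index 14 the value is 4.

4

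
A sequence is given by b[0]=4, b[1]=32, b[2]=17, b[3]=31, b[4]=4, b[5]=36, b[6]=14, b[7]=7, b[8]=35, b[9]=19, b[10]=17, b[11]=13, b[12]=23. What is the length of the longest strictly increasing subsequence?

4

Track the smallest tail for each achievable length (strict):
4 → extends → [4]
32 → extends → [4, 32]
17 → replaces 32 → [4, 17]
31 → extends → [4, 17, 31]
4 → already a tail → [4, 17, 31]
36 → extends → [4, 17, 31, 36]
14 → replaces 17 → [4, 14, 31, 36]
7 → replaces 14 → [4, 7, 31, 36]
35 → replaces 36 → [4, 7, 31, 35]
19 → replaces 31 → [4, 7, 19, 35]
17 → replaces 19 → [4, 7, 17, 35]
13 → replaces 17 → [4, 7, 13, 35]
23 → replaces 35 → [4, 7, 13, 23]
Four tails, so the longest strictly increasing subsequence has length 4 (e.g. 4, 17, 31, 36).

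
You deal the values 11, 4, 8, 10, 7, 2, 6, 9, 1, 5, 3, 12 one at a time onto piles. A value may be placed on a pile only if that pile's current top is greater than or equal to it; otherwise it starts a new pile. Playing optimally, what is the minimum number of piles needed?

4

Place each on the leftmost legal pile:
11 → new pile 1 (tops now [11])
4 → pile 1 (tops now [4])
8 → new pile 2 (tops now [4, 8])
10 → new pile 3 (tops now [4, 8, 10])
7 → pile 2 (tops now [4, 7, 10])
2 → pile 1 (tops now [2, 7, 10])
6 → pile 2 (tops now [2, 6, 10])
9 → pile 3 (tops now [2, 6, 9])
1 → pile 1 (tops now [1, 6, 9])
5 → pile 2 (tops now [1, 5, 9])
3 → pile 2 (tops now [1, 3, 9])
12 → new pile 4 (tops now [1, 3, 9, 12])
Four piles.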